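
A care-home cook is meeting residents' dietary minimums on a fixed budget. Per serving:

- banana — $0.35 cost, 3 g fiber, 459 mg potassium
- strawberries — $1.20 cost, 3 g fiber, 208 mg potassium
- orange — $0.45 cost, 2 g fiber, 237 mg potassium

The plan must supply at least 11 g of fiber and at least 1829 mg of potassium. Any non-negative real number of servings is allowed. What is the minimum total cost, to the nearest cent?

banana only: max(11/3, 1829/459) = 3.985 servings → $1.39.
strawberries only: max(11/3, 1829/208) = 8.793 servings → $10.55.
orange only: max(11/2, 1829/237) = 7.717 servings → $3.47.
banana + strawberries with both targets exact would need a negative amount; discard.
banana + orange: the both-tight solution has a negative serving — not a feasible corner.
strawberries + orange with both targets exact would need a negative amount; discard.
Cheapest feasible corner: $1.39.

$1.39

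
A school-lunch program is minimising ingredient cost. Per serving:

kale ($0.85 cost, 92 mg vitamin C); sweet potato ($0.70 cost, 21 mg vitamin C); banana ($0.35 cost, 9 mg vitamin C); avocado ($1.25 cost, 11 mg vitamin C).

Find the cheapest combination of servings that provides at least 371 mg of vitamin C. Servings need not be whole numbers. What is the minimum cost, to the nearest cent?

$3.43

Cost per mg of vitamin C: kale $0.0092, sweet potato $0.0333, banana $0.0389, avocado $0.1136.
With no serving limits, use only kale: 371 mg / 92 mg = 4.033 servings × $0.85 = $3.43.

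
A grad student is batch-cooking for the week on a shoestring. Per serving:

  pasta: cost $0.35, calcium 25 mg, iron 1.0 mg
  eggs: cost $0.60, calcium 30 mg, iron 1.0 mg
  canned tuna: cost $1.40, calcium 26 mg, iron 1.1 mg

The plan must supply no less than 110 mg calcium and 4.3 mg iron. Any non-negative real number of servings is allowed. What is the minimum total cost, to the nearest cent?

At the optimum either one food covers both requirements or two foods hit both targets exactly; no other combination can be cheaper.
pasta only: max(110/25, 4.3/1.0) = 4.4 servings → $1.54.
eggs only: max(110/30, 4.3/1.0) = 4.3 servings → $2.58.
canned tuna only: max(110/26, 4.3/1.1) = 4.231 servings → $5.92.
pasta + eggs with both tight: 3.8 servings and 0.5 servings → $1.63.
pasta + canned tuna: intersection lies outside the first quadrant.
eggs + canned tuna with both tight: 1.314 servings and 2.714 servings → $4.59.
Cheapest feasible corner: $1.54.

$1.54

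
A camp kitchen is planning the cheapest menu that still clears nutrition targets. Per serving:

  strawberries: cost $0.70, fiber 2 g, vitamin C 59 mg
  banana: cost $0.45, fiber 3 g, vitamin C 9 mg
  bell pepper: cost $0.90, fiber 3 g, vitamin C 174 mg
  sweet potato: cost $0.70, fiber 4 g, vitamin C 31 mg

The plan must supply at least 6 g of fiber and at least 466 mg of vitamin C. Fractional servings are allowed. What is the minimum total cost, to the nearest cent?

$2.41

With two linear requirements the optimum uses one or two foods; enumerate the corners.
strawberries only: max(6/2, 466/59) = 7.898 servings → $5.53.
banana only: max(6/3, 466/9) = 51.78 servings → $23.30.
bell pepper only: max(6/3, 466/174) = 2.678 servings → $2.41.
sweet potato only: max(6/4, 466/31) = 15.03 servings → $10.52.
strawberries + banana with both targets exact would need a negative amount; discard.
strawberries + bell pepper: the both-tight solution has a negative serving — not a feasible corner.
strawberries + sweet potato: intersection lies outside the first quadrant.
banana + bell pepper: the both-tight solution has a negative serving — not a feasible corner.
banana + sweet potato: intersection lies outside the first quadrant.
bell pepper + sweet potato: intersection lies outside the first quadrant.
So the least-cost plan costs $2.41.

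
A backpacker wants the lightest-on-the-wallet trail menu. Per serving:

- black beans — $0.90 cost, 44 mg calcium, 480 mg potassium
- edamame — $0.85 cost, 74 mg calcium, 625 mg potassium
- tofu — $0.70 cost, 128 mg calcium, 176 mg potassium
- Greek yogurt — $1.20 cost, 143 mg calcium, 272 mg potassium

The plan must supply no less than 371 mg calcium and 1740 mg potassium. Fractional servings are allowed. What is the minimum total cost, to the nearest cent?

An LP optimum is at a vertex; with two nutrient constraints at most two foods are used. Check each candidate.
black beans only: max(371/44, 1740/480) = 8.432 servings → $7.59.
edamame only: max(371/74, 1740/625) = 5.014 servings → $4.26.
tofu only: max(371/128, 1740/176) = 9.886 servings → $6.92.
Greek yogurt only: max(371/143, 1740/272) = 6.397 servings → $7.68.
black beans + edamame: the both-tight solution has a negative serving — not a feasible corner.
black beans + tofu with both tight: 2.932 servings and 1.891 servings → $3.96.
black beans + Greek yogurt with both tight: 2.61 servings and 1.791 servings → $4.50.
edamame + tofu with both tight: 2.35 servings and 1.54 servings → $3.08.
edamame + Greek yogurt with both tight: 2.136 servings and 1.489 servings → $3.60.
tofu + Greek yogurt: intersection lies outside the first quadrant.
So the least-cost plan costs $3.08.

$3.08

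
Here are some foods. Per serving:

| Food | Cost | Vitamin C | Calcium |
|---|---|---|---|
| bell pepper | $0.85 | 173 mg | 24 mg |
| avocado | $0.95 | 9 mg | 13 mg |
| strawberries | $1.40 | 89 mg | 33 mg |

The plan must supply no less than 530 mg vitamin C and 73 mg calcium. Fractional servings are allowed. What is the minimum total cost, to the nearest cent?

This is a tiny linear program; its minimum lies at a vertex of the feasible set. List the vertices and price them.
bell pepper only: max(530/173, 73/24) = 3.064 servings → $2.60.
avocado only: max(530/9, 73/13) = 58.89 servings → $55.94.
strawberries only: max(530/89, 73/33) = 5.955 servings → $8.34.
bell pepper + avocado: intersection lies outside the first quadrant.
bell pepper + strawberries with both targets exact would need a negative amount; discard.
avocado + strawberries: the both-tight solution has a negative serving — not a feasible corner.
The minimum over all feasible corners is $2.60.

$2.60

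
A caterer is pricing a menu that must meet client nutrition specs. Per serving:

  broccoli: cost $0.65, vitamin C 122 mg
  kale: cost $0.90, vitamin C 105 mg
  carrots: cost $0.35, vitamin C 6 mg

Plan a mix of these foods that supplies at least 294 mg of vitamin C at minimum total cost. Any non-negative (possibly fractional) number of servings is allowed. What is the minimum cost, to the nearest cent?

$1.57

Cost per mg of vitamin C: broccoli $0.0053, kale $0.0086, carrots $0.0583.
With no serving limits, use only broccoli: 294 mg / 122 mg = 2.41 servings × $0.65 = $1.57.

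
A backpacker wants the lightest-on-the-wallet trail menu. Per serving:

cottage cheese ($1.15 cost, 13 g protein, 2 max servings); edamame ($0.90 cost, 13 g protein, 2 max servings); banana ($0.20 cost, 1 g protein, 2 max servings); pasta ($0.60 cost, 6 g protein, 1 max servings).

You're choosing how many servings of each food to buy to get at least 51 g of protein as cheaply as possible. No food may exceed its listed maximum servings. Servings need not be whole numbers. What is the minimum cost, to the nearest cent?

Cost per g of protein: edamame $0.0692, cottage cheese $0.0885, pasta $0.1000, banana $0.2000.
Take 2 servings of edamame: +26.0 g protein for $1.80 (total $1.80, still need 25.0 g).
Take 1.923 servings of cottage cheese: +25.0 g protein for $2.21 (total $4.01, still need 0.0 g).
Filling from the cheapest source first is optimal under one linear minimum: $4.01.

$4.01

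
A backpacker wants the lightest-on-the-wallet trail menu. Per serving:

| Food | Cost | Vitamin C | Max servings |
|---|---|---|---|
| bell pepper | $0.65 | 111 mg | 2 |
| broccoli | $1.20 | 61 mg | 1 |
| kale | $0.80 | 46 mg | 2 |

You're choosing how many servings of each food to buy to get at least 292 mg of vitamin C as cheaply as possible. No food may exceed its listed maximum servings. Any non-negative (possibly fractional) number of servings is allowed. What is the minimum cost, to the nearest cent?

$2.52

Cost per mg of vitamin C: bell pepper $0.0059, kale $0.0174, broccoli $0.0197.
Take 2 servings of bell pepper: +222.0 mg vitamin C for $1.30 (total $1.30, still need 70.0 mg).
Take 1.522 servings of kale: +70.0 mg vitamin C for $1.22 (total $2.52, still need 0.0 mg).
Filling from the cheapest source first is optimal under one linear minimum: $2.52.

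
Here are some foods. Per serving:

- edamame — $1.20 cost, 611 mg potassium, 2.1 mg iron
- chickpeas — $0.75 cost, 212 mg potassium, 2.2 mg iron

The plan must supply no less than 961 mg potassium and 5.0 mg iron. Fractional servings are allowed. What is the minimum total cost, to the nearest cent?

$2.27

With two linear requirements the optimum uses one or two foods; enumerate the corners.
edamame only: max(961/611, 5.0/2.1) = 2.381 servings → $2.86.
chickpeas only: max(961/212, 5.0/2.2) = 4.533 servings → $3.40.
edamame + chickpeas with both tight: 1.173 servings and 1.153 servings → $2.27.
The minimum over all feasible corners is $2.27.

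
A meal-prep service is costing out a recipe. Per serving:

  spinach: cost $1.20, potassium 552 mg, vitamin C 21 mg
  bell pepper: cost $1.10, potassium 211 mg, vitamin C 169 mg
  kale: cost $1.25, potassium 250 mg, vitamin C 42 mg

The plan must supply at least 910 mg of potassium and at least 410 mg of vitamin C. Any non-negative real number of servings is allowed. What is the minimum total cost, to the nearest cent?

$3.47

Check every corner: each single food scaled to meet both minima, and each pair solved so both constraints bind.
spinach only: max(910/552, 410/21) = 19.52 servings → $23.43.
bell pepper only: max(910/211, 410/169) = 4.313 servings → $4.74.
kale only: max(910/250, 410/42) = 9.762 servings → $12.20.
spinach + bell pepper with both tight: 0.7572 servings and 2.332 servings → $3.47.
spinach + kale: intersection lies outside the first quadrant.
bell pepper + kale with both tight: 1.925 servings and 2.015 servings → $4.64.
Cheapest feasible corner: $3.47.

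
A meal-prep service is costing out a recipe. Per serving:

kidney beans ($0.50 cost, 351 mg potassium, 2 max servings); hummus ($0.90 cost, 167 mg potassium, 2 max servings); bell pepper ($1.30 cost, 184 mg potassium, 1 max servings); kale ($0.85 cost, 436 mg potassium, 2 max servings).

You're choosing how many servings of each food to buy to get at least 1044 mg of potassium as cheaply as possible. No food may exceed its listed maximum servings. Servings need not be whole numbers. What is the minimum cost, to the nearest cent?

$1.67

Cost per mg of potassium: kidney beans $0.0014, kale $0.0019, hummus $0.0054, bell pepper $0.0071.
Take 2 servings of kidney beans: +702.0 mg potassium for $1.00 (total $1.00, still need 342.0 mg).
Take 0.7844 servings of kale: +342.0 mg potassium for $0.67 (total $1.67, still need 0.0 mg).
Filling from the cheapest source first is optimal under one linear minimum: $1.67.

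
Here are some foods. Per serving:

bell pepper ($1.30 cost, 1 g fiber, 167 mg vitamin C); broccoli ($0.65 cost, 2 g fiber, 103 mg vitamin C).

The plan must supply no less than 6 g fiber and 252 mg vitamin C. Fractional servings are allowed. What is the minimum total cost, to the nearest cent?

For a min-cost LP with two ≥-constraints, a basic feasible solution has at most two positive variables.
bell pepper only: max(6/1, 252/167) = 6 servings → $7.80.
broccoli only: max(6/2, 252/103) = 3 servings → $1.95.
bell pepper + broccoli: the both-tight solution has a negative serving — not a feasible corner.
So the least-cost plan costs $1.95.

$1.95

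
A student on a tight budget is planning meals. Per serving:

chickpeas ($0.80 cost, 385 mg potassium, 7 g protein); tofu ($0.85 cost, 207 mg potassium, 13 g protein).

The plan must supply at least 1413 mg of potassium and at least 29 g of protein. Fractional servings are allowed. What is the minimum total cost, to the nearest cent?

$3.09

An LP optimum is at a vertex; with two nutrient constraints at most two foods are used. Check each candidate.
chickpeas only: max(1413/385, 29/7) = 4.143 servings → $3.31.
tofu only: max(1413/207, 29/13) = 6.826 servings → $5.80.
chickpeas + tofu with both tight: 3.478 servings and 0.3583 servings → $3.09.
The minimum over all feasible corners is $3.09.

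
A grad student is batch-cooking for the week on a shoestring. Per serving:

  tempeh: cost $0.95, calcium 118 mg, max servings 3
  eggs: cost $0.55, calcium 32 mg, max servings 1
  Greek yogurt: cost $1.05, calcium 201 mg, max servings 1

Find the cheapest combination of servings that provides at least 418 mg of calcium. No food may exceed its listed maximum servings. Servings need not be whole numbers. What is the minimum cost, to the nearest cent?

$2.80

Cost per mg of calcium: Greek yogurt $0.0052, tempeh $0.0081, eggs $0.0172.
Take 1 serving of Greek yogurt: +201.0 mg calcium for $1.05 (total $1.05, still need 217.0 mg).
Take 1.839 servings of tempeh: +217.0 mg calcium for $1.75 (total $2.80, still need 0.0 mg).
Filling from the cheapest source first is optimal under one linear minimum: $2.80.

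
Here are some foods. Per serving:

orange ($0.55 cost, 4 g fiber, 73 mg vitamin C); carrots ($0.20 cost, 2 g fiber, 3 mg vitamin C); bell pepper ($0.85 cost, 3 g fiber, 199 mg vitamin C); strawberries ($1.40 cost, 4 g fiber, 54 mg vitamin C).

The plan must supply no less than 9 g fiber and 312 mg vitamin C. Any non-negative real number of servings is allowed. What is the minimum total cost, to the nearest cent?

This is a tiny linear program; its minimum lies at a vertex of the feasible set. List the vertices and price them.
orange only: max(9/4, 312/73) = 4.274 servings → $2.35.
carrots only: max(9/2, 312/3) = 104 servings → $20.80.
bell pepper only: max(9/3, 312/199) = 3 servings → $2.55.
strawberries only: max(9/4, 312/54) = 5.778 servings → $8.09.
orange + carrots with both targets exact would need a negative amount; discard.
orange + bell pepper with both tight: 1.482 servings and 1.024 servings → $1.69.
orange + strawberries with both targets exact would need a negative amount; discard.
carrots + bell pepper with both tight: 2.198 servings and 1.535 servings → $1.74.
carrots + strawberries with both targets exact would need a negative amount; discard.
bell pepper + strawberries with both tight: 1.202 servings and 1.349 servings → $2.91.
The minimum over all feasible corners is $1.69.

$1.69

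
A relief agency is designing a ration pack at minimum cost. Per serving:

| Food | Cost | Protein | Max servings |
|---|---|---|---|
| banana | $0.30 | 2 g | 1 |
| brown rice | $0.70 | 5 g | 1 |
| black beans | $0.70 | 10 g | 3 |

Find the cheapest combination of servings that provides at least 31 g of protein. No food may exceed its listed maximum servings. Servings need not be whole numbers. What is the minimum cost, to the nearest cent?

$2.24

Cost per g of protein: black beans $0.0700, brown rice $0.1400, banana $0.1500.
Take 3 servings of black beans: +30.0 g protein for $2.10 (total $2.10, still need 1.0 g).
Take 0.2 servings of brown rice: +1.0 g protein for $0.14 (total $2.24, still need 0.0 g).
Greedy by cheapest-per-g is optimal for a single linear constraint, so the minimum cost is $2.24.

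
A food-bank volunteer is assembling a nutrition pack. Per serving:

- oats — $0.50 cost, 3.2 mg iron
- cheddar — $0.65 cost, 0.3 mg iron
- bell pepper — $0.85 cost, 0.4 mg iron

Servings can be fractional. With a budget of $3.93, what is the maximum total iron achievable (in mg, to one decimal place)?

Iron per dollar: oats 6.4, bell pepper 0.4706, cheddar 0.4615.
With no serving limits, spend the whole cost allowance on oats: $3.93 / $0.50 × 3.2 mg = 25.2 mg.

25.2 mg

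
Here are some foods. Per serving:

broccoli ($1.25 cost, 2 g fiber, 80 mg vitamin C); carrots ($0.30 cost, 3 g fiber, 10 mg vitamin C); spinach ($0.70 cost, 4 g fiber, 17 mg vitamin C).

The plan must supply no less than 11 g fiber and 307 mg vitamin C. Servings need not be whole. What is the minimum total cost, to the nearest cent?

Compare the cost at each extreme point of the feasible region.
broccoli only: max(11/2, 307/80) = 5.5 servings → $6.88.
carrots only: max(11/3, 307/10) = 30.7 servings → $9.21.
spinach only: max(11/4, 307/17) = 18.06 servings → $12.64.
broccoli + carrots with both tight: 3.686 servings and 1.209 servings → $4.97.
broccoli + spinach with both tight: 3.64 servings and 0.9301 servings → $5.20.
carrots + spinach: the both-tight solution has a negative serving — not a feasible corner.
The minimum over all feasible corners is $4.97.

$4.97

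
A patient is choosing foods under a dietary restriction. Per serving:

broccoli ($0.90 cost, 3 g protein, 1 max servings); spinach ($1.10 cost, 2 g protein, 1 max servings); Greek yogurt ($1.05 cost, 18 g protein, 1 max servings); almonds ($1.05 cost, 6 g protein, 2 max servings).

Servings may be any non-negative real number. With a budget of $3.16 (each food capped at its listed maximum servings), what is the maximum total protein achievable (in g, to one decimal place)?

Protein per dollar: Greek yogurt 17.14, almonds 5.714, broccoli 3.333, spinach 1.818.
Take 1 serving of Greek yogurt: spends $1.05, +18.0 g protein (running total 18.0 g).
Take 2 servings of almonds: spends $2.10, +12.0 g protein (running total 30.0 g).
Take 0.01111 servings of broccoli: spends $0.01, +0.0 g protein (running total 30.0 g).
Greedy by best ratio exhausts the cost allowance optimally: 30.0 g.

30.0 g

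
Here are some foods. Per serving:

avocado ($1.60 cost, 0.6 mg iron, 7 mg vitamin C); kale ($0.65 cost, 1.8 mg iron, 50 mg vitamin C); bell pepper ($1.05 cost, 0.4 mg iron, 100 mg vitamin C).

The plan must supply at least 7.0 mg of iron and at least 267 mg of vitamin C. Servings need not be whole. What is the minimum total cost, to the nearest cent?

$3.27

A basic optimal solution has at most two foods positive. Try each food alone and each pair with both targets met exactly.
avocado only: max(7.0/0.6, 267/7) = 38.14 servings → $61.03.
kale only: max(7.0/1.8, 267/50) = 5.34 servings → $3.47.
bell pepper only: max(7.0/0.4, 267/100) = 17.5 servings → $18.38.
avocado + kale: intersection lies outside the first quadrant.
avocado + bell pepper with both tight: 10.37 servings and 1.944 servings → $18.63.
kale + bell pepper with both tight: 3.708 servings and 0.8163 servings → $3.27.
So the least-cost plan costs $3.27.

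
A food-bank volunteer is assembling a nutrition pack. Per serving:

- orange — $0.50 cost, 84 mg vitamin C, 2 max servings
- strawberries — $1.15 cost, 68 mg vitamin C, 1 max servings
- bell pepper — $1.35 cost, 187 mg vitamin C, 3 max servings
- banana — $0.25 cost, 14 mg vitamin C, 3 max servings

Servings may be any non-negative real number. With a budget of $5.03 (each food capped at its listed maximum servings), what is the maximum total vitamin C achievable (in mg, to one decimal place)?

Vitamin C per dollar: orange 168, bell pepper 138.5, strawberries 59.13, banana 56.
Take 2 servings of orange: spends $1.00, +168.0 mg vitamin C (running total 168.0 mg).
Take 2.985 servings of bell pepper: spends $4.03, +558.2 mg vitamin C (running total 726.2 mg).
Greedy by best ratio exhausts the cost allowance optimally: 726.2 mg.

726.2 mg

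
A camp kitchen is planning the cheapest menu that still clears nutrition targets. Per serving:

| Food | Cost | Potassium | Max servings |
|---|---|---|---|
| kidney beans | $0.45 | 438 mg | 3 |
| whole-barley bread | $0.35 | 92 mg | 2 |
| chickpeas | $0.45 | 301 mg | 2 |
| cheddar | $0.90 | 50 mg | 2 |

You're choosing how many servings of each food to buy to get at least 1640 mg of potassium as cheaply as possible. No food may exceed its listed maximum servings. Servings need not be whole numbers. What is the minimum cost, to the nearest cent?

Cost per mg of potassium: kidney beans $0.0010, chickpeas $0.0015, whole-barley bread $0.0038, cheddar $0.0180.
Take 3 servings of kidney beans: +1314.0 mg potassium for $1.35 (total $1.35, still need 326.0 mg).
Take 1.083 servings of chickpeas: +326.0 mg potassium for $0.49 (total $1.84, still need 0.0 mg).
Greedy by cheapest-per-mg is optimal for a single linear constraint, so the minimum cost is $1.84.

$1.84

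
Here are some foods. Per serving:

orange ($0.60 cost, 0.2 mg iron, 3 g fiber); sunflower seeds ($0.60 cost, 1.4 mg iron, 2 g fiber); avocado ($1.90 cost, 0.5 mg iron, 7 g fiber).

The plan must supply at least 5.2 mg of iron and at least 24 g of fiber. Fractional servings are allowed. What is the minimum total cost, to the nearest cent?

$5.37

At the optimum either one food covers both requirements or two foods hit both targets exactly; no other combination can be cheaper.
orange only: max(5.2/0.2, 24/3) = 26 servings → $15.60.
sunflower seeds only: max(5.2/1.4, 24/2) = 12 servings → $7.20.
avocado only: max(5.2/0.5, 24/7) = 10.4 servings → $19.76.
orange + sunflower seeds with both tight: 6.105 servings and 2.842 servings → $5.37.
orange + avocado with both targets exact would need a negative amount; discard.
sunflower seeds + avocado with both tight: 2.773 servings and 2.636 servings → $6.67.
The minimum over all feasible corners is $5.37.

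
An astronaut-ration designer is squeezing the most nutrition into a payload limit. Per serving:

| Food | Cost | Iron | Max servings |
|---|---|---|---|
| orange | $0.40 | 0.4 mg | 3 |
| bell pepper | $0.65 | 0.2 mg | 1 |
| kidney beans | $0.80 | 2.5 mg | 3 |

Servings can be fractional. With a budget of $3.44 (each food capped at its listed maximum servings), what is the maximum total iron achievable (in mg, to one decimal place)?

8.5 mg

Iron per dollar: kidney beans 3.125, orange 1, bell pepper 0.3077.
Take 3 servings of kidney beans: spends $2.40, +7.5 mg iron (running total 7.5 mg).
Take 2.6 servings of orange: spends $1.04, +1.0 mg iron (running total 8.5 mg).
Greedy by best ratio exhausts the cost allowance optimally: 8.5 mg.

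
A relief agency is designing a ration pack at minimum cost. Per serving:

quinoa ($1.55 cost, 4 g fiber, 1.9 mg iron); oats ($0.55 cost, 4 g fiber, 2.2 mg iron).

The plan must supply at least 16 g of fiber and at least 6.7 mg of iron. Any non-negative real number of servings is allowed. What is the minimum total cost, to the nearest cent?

$2.20

A basic optimal solution has at most two foods positive. Try each food alone and each pair with both targets met exactly.
quinoa only: max(16/4, 6.7/1.9) = 4 servings → $6.20.
oats only: max(16/4, 6.7/2.2) = 4 servings → $2.20.
quinoa + oats with both targets exact would need a negative amount; discard.
The minimum over all feasible corners is $2.20.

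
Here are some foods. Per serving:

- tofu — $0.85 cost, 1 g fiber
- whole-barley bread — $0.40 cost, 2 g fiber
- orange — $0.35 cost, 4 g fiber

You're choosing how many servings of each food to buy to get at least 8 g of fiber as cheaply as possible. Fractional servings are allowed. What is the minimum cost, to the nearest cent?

$0.70

Cost per g of fiber: orange $0.0875, whole-barley bread $0.2000, tofu $0.8500.
With no serving limits, use only orange: 8 g / 4 g = 2 servings × $0.35 = $0.70.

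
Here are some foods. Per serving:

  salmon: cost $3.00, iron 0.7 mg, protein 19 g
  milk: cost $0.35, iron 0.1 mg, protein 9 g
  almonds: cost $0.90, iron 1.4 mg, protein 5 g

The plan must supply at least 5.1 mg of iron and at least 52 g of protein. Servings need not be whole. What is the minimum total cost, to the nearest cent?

Compare the cost at each extreme point of the feasible region.
salmon only: max(5.1/0.7, 52/19) = 7.286 servings → $21.86.
milk only: max(5.1/0.1, 52/9) = 51 servings → $17.85.
almonds only: max(5.1/1.4, 52/5) = 10.4 servings → $9.36.
salmon + milk: the both-tight solution has a negative serving — not a feasible corner.
salmon + almonds with both tight: 2.048 servings and 2.619 servings → $8.50.
milk + almonds with both tight: 3.909 servings and 3.364 servings → $4.40.
So the least-cost plan costs $4.40.

$4.40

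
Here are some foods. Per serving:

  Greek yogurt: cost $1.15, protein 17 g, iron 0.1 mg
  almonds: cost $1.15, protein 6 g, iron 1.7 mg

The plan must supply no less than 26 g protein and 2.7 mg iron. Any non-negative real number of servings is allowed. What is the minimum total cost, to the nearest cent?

$2.90

Compare the cost at each extreme point of the feasible region.
Greek yogurt only: max(26/17, 2.7/0.1) = 27 servings → $31.05.
almonds only: max(26/6, 2.7/1.7) = 4.333 servings → $4.98.
Greek yogurt + almonds with both tight: 0.9894 servings and 1.53 servings → $2.90.
So the least-cost plan costs $2.90.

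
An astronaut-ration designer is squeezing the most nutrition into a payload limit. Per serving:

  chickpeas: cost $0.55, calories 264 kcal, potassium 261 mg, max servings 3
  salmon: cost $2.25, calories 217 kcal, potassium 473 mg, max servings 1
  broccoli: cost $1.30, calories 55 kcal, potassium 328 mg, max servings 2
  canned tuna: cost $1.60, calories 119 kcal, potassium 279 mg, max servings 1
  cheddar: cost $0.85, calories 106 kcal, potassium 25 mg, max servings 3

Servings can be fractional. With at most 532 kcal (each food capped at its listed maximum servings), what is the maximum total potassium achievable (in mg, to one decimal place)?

1493.0 mg

Potassium per kcal: broccoli 5.964, canned tuna 2.345, salmon 2.18, chickpeas 0.9886, cheddar 0.2358.
Take 2 servings of broccoli: uses 110 kcal, +656.0 mg potassium (running total 656.0 mg).
Take 1 serving of canned tuna: uses 119 kcal, +279.0 mg potassium (running total 935.0 mg).
Take 1 serving of salmon: uses 217 kcal, +473.0 mg potassium (running total 1408.0 mg).
Take 0.3258 servings of chickpeas: uses 86 kcal, +85.0 mg potassium (running total 1493.0 mg).
Filling greedily by potassium-per-kcal is optimal for one linear limit, giving 1493.0 mg.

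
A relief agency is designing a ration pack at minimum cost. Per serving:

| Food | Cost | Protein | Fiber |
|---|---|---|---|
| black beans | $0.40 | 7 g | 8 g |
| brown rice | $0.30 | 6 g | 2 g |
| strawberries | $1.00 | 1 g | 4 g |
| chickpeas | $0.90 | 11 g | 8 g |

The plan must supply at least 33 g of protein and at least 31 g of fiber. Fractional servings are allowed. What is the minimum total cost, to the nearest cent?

For a min-cost LP with two ≥-constraints, a basic feasible solution has at most two positive variables.
black beans only: max(33/7, 31/8) = 4.714 servings → $1.89.
brown rice only: max(33/6, 31/2) = 15.5 servings → $4.65.
strawberries only: max(33/1, 31/4) = 33 servings → $33.00.
chickpeas only: max(33/11, 31/8) = 3.875 servings → $3.49.
black beans + brown rice with both tight: 3.529 servings and 1.382 servings → $1.83.
black beans + strawberries: the both-tight solution has a negative serving — not a feasible corner.
black beans + chickpeas with both tight: 2.406 servings and 1.469 servings → $2.28.
brown rice + strawberries with both tight: 4.591 servings and 5.455 servings → $6.83.
brown rice + chickpeas: the both-tight solution has a negative serving — not a feasible corner.
strawberries + chickpeas with both tight: 2.139 servings and 2.806 servings → $4.66.
Cheapest feasible corner: $1.83.

$1.83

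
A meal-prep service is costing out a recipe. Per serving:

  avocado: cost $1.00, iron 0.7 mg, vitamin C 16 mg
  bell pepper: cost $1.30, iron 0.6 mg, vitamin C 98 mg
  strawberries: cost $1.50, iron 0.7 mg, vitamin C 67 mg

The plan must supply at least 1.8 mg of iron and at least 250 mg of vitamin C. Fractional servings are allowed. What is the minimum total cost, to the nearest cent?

$3.67

Minimising a linear cost over {iron ≥ 1.8, vitamin C ≥ 250, servings ≥ 0} — the optimum is at a vertex, using one or two foods.
avocado only: max(1.8/0.7, 250/16) = 15.62 servings → $15.62.
bell pepper only: max(1.8/0.6, 250/98) = 3 servings → $3.90.
strawberries only: max(1.8/0.7, 250/67) = 3.731 servings → $5.60.
avocado + bell pepper with both tight: 0.4475 servings and 2.478 servings → $3.67.
avocado + strawberries: the both-tight solution has a negative serving — not a feasible corner.
bell pepper + strawberries with both tight: 1.915 servings and 0.9296 servings → $3.88.
Cheapest feasible corner: $3.67.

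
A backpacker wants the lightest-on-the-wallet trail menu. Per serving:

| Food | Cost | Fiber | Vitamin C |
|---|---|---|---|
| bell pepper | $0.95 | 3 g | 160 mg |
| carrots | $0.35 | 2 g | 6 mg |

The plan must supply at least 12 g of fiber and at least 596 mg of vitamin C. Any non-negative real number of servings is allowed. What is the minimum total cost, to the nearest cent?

$3.68

Check every corner: each single food scaled to meet both minima, and each pair solved so both constraints bind.
bell pepper only: max(12/3, 596/160) = 4 servings → $3.80.
carrots only: max(12/2, 596/6) = 99.33 servings → $34.77.
bell pepper + carrots with both tight: 3.709 servings and 0.4371 servings → $3.68.
So the least-cost plan costs $3.68.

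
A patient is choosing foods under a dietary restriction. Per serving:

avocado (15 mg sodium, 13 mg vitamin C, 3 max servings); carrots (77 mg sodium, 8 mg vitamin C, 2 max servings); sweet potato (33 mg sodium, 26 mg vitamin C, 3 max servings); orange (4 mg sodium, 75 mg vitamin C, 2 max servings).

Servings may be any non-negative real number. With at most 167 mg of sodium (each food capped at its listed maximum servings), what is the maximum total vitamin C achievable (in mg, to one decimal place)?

Vitamin C per mg sodium: orange 18.75, avocado 0.8667, sweet potato 0.7879, carrots 0.1039.
Take 2 servings of orange: uses 8 mg sodium, +150.0 mg vitamin C (running total 150.0 mg).
Take 3 servings of avocado: uses 45 mg sodium, +39.0 mg vitamin C (running total 189.0 mg).
Take 3 servings of sweet potato: uses 99 mg sodium, +78.0 mg vitamin C (running total 267.0 mg).
Take 0.1948 servings of carrots: uses 15 mg sodium, +1.6 mg vitamin C (running total 268.6 mg).
Greedy by best ratio exhausts the sodium allowance optimally: 268.6 mg.

268.6 mg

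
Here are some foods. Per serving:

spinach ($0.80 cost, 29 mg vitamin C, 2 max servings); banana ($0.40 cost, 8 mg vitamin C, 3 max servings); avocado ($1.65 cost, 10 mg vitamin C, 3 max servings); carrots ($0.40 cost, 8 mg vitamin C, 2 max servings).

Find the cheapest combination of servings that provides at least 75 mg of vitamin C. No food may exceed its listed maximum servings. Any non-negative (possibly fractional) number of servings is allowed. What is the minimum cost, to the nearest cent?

Cost per mg of vitamin C: spinach $0.0276, banana $0.0500, carrots $0.0500, avocado $0.1650.
Take 2 servings of spinach: +58.0 mg vitamin C for $1.60 (total $1.60, still need 17.0 mg).
Take 2.125 servings of banana: +17.0 mg vitamin C for $0.85 (total $2.45, still need 0.0 mg).
Greedy by cheapest-per-mg is optimal for a single linear constraint, so the minimum cost is $2.45.

$2.45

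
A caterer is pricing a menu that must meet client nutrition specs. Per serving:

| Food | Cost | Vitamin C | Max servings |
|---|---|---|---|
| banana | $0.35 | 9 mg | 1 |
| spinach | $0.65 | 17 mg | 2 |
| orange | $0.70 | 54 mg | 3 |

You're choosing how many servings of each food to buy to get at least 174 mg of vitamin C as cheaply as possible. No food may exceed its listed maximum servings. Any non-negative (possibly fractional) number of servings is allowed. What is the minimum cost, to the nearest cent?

Cost per mg of vitamin C: orange $0.0130, spinach $0.0382, banana $0.0389.
Take 3 servings of orange: +162.0 mg vitamin C for $2.10 (total $2.10, still need 12.0 mg).
Take 0.7059 servings of spinach: +12.0 mg vitamin C for $0.46 (total $2.56, still need 0.0 mg).
Greedy by cheapest-per-mg is optimal for a single linear constraint, so the minimum cost is $2.56.

$2.56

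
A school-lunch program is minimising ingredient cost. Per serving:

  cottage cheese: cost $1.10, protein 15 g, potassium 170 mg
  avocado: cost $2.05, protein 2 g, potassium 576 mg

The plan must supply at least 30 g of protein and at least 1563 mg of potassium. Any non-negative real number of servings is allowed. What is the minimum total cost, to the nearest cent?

$6.41

Compare the cost at each extreme point of the feasible region.
cottage cheese only: max(30/15, 1563/170) = 9.194 servings → $10.11.
avocado only: max(30/2, 1563/576) = 15 servings → $30.75.
cottage cheese + avocado with both tight: 1.705 servings and 2.21 servings → $6.41.
The minimum over all feasible corners is $6.41.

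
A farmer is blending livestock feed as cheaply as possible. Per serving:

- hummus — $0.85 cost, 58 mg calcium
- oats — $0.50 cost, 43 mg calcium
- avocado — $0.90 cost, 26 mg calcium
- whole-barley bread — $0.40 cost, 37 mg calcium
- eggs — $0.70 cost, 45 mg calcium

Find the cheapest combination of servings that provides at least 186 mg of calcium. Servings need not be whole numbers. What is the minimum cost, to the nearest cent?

$2.01

Cost per mg of calcium: whole-barley bread $0.0108, oats $0.0116, hummus $0.0147, eggs $0.0156, avocado $0.0346.
With no serving limits, use only whole-barley bread: 186 mg / 37 mg = 5.027 servings × $0.40 = $2.01.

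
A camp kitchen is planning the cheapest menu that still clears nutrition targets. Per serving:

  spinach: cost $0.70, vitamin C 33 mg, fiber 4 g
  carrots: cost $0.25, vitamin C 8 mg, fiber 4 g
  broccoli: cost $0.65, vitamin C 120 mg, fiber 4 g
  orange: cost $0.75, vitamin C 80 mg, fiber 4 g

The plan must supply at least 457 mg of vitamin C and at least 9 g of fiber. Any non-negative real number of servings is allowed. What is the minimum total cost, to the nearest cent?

$2.48

Minimising a linear cost over {vitamin C ≥ 457, fiber ≥ 9, servings ≥ 0} — the optimum is at a vertex, using one or two foods.
spinach only: max(457/33, 9/4) = 13.85 servings → $9.69.
carrots only: max(457/8, 9/4) = 57.12 servings → $14.28.
broccoli only: max(457/120, 9/4) = 3.808 servings → $2.48.
orange only: max(457/80, 9/4) = 5.713 servings → $4.28.
spinach + carrots: the both-tight solution has a negative serving — not a feasible corner.
spinach + broccoli: intersection lies outside the first quadrant.
spinach + orange: the both-tight solution has a negative serving — not a feasible corner.
carrots + broccoli: intersection lies outside the first quadrant.
carrots + orange: the both-tight solution has a negative serving — not a feasible corner.
broccoli + orange: intersection lies outside the first quadrant.
Cheapest feasible corner: $2.48.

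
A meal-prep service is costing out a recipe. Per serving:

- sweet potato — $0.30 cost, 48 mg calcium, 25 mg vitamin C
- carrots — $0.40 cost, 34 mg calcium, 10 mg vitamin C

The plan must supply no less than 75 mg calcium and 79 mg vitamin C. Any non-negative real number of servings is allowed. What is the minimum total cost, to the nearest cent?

sweet potato only: max(75/48, 79/25) = 3.16 servings → $0.95.
carrots only: max(75/34, 79/10) = 7.9 servings → $3.16.
sweet potato + carrots with both targets exact would need a negative amount; discard.
Cheapest feasible corner: $0.95.

$0.95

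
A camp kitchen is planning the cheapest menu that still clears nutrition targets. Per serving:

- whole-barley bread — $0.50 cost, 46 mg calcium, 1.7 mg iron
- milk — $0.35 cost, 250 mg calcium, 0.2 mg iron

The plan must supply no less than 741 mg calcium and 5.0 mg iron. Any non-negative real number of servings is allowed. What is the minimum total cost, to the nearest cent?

$2.19

For a min-cost LP with two ≥-constraints, a basic feasible solution has at most two positive variables.
whole-barley bread only: max(741/46, 5.0/1.7) = 16.11 servings → $8.05.
milk only: max(741/250, 5.0/0.2) = 25 servings → $8.75.
whole-barley bread + milk with both tight: 2.65 servings and 2.476 servings → $2.19.
The minimum over all feasible corners is $2.19.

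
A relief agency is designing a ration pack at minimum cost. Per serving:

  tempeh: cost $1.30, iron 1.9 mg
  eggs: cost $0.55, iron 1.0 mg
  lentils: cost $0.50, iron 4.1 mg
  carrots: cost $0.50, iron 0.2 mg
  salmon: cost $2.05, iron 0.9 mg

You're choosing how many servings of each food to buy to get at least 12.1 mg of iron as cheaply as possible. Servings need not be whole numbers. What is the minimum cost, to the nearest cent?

Cost per mg of iron: lentils $0.1220, eggs $0.5500, tempeh $0.6842, salmon $2.2778, carrots $2.5000.
With no serving limits, use only lentils: 12.1 mg / 4.1 mg = 2.951 servings × $0.50 = $1.48.

$1.48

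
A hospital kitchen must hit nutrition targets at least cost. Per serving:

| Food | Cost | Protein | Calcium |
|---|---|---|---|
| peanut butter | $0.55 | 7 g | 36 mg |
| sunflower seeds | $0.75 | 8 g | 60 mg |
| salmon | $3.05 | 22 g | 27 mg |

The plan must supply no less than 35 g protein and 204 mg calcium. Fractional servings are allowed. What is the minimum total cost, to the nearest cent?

$2.90

With two linear requirements the optimum uses one or two foods; enumerate the corners.
peanut butter only: max(35/7, 204/36) = 5.667 servings → $3.12.
sunflower seeds only: max(35/8, 204/60) = 4.375 servings → $3.28.
salmon only: max(35/22, 204/27) = 7.556 servings → $23.04.
peanut butter + sunflower seeds with both tight: 3.545 servings and 1.273 servings → $2.90.
peanut butter + salmon with both targets exact would need a negative amount; discard.
sunflower seeds + salmon with both tight: 3.209 servings and 0.4239 servings → $3.70.
Cheapest feasible corner: $2.90.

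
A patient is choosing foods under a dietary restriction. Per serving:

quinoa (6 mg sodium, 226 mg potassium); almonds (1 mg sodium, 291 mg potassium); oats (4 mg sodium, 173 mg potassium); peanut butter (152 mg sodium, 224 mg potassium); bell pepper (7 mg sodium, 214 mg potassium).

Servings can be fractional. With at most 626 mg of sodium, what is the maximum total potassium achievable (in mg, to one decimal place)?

Potassium per mg sodium: almonds 291, oats 43.25, quinoa 37.67, bell pepper 30.57, peanut butter 1.474.
With no serving limits, spend the whole sodium allowance on almonds: 626 mg / 1 mg × 291 mg = 182166.0 mg.

182166.0 mg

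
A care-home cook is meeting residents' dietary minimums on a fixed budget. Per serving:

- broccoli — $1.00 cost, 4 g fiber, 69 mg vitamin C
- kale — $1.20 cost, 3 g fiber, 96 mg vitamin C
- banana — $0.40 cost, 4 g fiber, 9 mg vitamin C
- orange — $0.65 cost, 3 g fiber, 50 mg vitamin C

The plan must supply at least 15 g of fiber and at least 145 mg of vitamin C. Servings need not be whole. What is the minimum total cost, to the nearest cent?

$2.40

Two binding constraints pin down two serving amounts, so the optimal mix uses at most two foods. The candidates are each food alone (scaled to the tighter of fiber/vitamin C) and each pair with both constraints tight.
broccoli only: max(15/4, 145/69) = 3.75 servings → $3.75.
kale only: max(15/3, 145/96) = 5 servings → $6.00.
banana only: max(15/4, 145/9) = 16.11 servings → $6.44.
orange only: max(15/3, 145/50) = 5 servings → $3.25.
broccoli + kale: intersection lies outside the first quadrant.
broccoli + banana with both tight: 1.854 servings and 1.896 servings → $2.61.
broccoli + orange: the both-tight solution has a negative serving — not a feasible corner.
kale + banana with both tight: 1.246 servings and 2.815 servings → $2.62.
kale + orange: the both-tight solution has a negative serving — not a feasible corner.
banana + orange with both tight: 1.821 servings and 2.572 servings → $2.40.
So the least-cost plan costs $2.40.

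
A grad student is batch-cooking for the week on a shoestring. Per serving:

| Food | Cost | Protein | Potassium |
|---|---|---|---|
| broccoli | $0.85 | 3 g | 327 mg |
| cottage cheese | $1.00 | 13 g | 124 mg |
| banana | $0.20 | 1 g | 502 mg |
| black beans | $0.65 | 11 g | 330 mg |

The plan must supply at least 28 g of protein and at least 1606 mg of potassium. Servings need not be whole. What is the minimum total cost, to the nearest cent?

$1.88

Minimising a linear cost over {protein ≥ 28, potassium ≥ 1606, servings ≥ 0} — the optimum is at a vertex, using one or two foods.
broccoli only: max(28/3, 1606/327) = 9.333 servings → $7.93.
cottage cheese only: max(28/13, 1606/124) = 12.95 servings → $12.95.
banana only: max(28/1, 1606/502) = 28 servings → $5.60.
black beans only: max(28/11, 1606/330) = 4.867 servings → $3.16.
broccoli + cottage cheese with both tight: 4.487 servings and 1.118 servings → $4.93.
broccoli + banana: intersection lies outside the first quadrant.
broccoli + black beans with both tight: 3.232 servings and 1.664 servings → $3.83.
cottage cheese + banana with both tight: 1.945 servings and 2.719 servings → $2.49.
cottage cheese + black beans with both targets exact would need a negative amount; discard.
banana + black beans with both tight: 1.623 servings and 2.398 servings → $1.88.
So the least-cost plan costs $1.88.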